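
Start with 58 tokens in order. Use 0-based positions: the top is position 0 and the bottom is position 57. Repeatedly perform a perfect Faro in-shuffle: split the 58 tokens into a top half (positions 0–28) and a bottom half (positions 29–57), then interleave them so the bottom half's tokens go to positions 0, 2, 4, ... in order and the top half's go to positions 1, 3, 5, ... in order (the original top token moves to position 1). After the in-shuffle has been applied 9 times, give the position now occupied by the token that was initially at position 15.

Track the token's position through each in-shuffle:
15 → 31 → 4 → 9 → 19 → 39 → 20 → 41 → 24 → 49

49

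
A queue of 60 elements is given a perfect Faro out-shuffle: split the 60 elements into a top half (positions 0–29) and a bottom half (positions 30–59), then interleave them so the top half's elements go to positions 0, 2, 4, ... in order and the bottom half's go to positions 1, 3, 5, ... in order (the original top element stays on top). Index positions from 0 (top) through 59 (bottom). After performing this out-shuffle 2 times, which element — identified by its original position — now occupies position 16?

Work backwards from position 16, undoing one out-shuffle at a time:
16 ← 8 ← 4
So the element now at position 16 started at position 4.

4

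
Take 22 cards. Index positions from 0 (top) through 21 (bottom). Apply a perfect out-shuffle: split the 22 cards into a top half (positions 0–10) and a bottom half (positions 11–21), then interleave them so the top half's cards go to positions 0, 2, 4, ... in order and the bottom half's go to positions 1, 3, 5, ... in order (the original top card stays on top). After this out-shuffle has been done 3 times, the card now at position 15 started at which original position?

15

Work backwards from position 15, undoing one out-shuffle at a time:
15 ← 18 ← 9 ← 15
So the card now at position 15 started at position 15.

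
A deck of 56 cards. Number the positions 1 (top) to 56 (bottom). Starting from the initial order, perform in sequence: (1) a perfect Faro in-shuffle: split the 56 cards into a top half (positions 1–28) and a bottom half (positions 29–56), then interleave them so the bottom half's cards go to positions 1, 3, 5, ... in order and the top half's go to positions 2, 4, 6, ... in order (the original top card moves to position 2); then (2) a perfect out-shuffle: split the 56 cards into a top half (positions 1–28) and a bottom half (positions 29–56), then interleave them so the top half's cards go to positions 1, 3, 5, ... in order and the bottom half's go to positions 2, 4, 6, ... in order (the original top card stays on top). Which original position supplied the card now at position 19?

5

Undo the operations in reverse order, starting from position 19:
  undo op 2 (out-shuffle, from top half): 19 ← 10
  undo op 1 (in-shuffle, from top half): 10 ← 5
So the card at position 19 came from original position 5.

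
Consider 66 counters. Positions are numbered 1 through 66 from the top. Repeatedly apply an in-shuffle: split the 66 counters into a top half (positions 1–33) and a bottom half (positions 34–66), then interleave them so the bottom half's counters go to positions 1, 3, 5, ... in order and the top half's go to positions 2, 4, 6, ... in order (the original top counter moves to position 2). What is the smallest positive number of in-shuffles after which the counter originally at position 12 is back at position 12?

Follow position 12 under repeated in-shuffles:
12 → 24 → 48 → 29 → 58 → 49 → 31 → 62 → ... → 12 (length 66)
It first returns after 66 in-shuffles.

66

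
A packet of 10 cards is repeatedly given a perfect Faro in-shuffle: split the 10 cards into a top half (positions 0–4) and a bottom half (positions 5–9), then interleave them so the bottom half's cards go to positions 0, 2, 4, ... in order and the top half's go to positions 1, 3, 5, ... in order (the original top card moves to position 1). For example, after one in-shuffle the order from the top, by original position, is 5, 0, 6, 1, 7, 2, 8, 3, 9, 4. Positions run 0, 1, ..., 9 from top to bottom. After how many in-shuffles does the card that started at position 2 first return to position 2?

Follow position 2 under repeated in-shuffles:
2 → 5 → 0 → 1 → 3 → 7 → 4 → 9 → 8 → 6 → 2
It first returns after 10 in-shuffles.

10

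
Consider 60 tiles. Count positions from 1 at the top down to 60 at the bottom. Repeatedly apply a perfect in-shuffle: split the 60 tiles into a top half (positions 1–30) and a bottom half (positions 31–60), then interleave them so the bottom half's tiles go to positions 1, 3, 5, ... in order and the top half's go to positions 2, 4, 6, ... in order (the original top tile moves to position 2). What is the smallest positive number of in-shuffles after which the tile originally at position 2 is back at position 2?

60

Follow position 2 under repeated in-shuffles:
2 → 4 → 8 → 16 → 32 → 3 → 6 → 12 → ... → 2 (length 60)
It first returns after 60 in-shuffles.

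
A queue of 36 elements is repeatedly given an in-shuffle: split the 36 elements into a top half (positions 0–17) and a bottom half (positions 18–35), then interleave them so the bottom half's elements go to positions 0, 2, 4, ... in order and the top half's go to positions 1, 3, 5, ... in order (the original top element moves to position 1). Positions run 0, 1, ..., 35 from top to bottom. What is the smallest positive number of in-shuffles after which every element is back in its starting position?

36

The in-shuffle permutes the 36 positions with cycle lengths [36].
Every element is home exactly when every cycle has completed a whole number of laps, i.e. after lcm(36) = 36 in-shuffles.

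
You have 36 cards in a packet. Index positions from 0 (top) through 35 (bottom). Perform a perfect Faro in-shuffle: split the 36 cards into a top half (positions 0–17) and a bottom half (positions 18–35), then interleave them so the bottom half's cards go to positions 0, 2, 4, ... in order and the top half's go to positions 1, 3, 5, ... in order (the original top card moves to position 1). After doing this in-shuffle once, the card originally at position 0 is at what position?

1

Track the card's position through each in-shuffle:
0 → 1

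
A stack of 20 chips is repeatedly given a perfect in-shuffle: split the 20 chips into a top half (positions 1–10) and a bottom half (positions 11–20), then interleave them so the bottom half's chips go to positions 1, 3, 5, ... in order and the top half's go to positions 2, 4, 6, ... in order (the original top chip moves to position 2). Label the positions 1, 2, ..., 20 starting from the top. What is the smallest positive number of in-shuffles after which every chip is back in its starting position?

6

The in-shuffle permutes the 20 positions with cycle lengths [2, 3, 3, 6, 6].
Every chip is home exactly when every cycle has completed a whole number of laps, i.e. after lcm(2, 3, 6) = 6 in-shuffles.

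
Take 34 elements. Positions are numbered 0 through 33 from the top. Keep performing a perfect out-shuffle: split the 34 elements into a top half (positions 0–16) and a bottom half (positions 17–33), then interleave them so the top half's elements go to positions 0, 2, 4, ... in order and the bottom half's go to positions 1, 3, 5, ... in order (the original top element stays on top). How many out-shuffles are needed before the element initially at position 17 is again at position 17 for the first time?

10

Follow position 17 under repeated out-shuffles:
17 → 1 → 2 → 4 → 8 → 16 → 32 → 31 → 29 → 25 → 17
It first returns after 10 out-shuffles.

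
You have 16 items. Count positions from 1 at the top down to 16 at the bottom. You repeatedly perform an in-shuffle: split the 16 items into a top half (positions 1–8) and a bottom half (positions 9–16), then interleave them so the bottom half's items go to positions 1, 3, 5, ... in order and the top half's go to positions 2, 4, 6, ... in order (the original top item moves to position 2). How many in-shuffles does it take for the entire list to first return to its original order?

The in-shuffle permutes the 16 positions with cycle lengths [8, 8].
Every item is home exactly when every cycle has completed a whole number of laps, i.e. after lcm(8) = 8 in-shuffles.

8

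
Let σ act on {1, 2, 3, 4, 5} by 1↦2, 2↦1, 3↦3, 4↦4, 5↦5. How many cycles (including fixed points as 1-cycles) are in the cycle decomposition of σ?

4

Cycle decomposition: (1 2) (3) (4) (5).
4 cycles.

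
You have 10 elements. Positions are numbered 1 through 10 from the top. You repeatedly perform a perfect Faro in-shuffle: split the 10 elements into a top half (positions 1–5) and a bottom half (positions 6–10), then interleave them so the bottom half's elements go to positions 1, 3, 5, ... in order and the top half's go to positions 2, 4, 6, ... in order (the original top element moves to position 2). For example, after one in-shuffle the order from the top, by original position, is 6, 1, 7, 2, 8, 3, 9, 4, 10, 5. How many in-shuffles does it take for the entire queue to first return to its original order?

The in-shuffle permutes the 10 positions with cycle lengths [10].
Every element is home exactly when every cycle has completed a whole number of laps, i.e. after lcm(10) = 10 in-shuffles.

10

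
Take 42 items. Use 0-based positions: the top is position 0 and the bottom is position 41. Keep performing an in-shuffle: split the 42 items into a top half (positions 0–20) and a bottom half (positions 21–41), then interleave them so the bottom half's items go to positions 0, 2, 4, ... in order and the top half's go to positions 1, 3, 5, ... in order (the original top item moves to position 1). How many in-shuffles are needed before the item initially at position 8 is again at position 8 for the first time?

Follow position 8 under repeated in-shuffles:
8 → 17 → 35 → 28 → 14 → 29 → 16 → 33 → 24 → 6 → 13 → 27 → 12 → 25 → 8
It first returns after 14 in-shuffles.

14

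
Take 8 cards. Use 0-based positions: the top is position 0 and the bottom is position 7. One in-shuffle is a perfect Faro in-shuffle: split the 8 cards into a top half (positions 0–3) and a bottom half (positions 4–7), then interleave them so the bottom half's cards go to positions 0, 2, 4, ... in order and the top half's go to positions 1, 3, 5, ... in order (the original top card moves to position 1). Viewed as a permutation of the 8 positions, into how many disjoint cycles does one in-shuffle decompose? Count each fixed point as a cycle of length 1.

2

Trace each unvisited position around until it returns:
(0 1 3 7 6 4) (2 5)
2 cycles in total.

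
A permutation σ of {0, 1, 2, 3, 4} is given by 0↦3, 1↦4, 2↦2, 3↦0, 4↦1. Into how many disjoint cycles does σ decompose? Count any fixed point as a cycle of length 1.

Cycle decomposition: (0 3) (1 4) (2).
3 cycles.

3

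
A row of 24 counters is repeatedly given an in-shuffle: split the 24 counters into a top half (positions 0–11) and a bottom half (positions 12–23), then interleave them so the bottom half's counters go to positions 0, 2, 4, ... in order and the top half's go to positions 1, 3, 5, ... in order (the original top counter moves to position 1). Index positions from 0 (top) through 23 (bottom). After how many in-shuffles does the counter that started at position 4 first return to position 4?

Follow position 4 under repeated in-shuffles:
4 → 9 → 19 → 14 → 4
It first returns after 4 in-shuffles.

4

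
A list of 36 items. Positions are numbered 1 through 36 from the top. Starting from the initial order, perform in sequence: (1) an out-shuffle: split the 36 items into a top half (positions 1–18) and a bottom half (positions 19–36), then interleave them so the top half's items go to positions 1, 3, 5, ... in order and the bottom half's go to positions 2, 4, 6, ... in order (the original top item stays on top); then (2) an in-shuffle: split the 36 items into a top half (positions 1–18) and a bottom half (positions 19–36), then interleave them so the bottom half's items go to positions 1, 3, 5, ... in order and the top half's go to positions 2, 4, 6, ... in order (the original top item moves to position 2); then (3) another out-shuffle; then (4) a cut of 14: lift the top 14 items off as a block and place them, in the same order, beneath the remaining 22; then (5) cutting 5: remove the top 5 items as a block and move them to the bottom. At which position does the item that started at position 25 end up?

Track the item from position 25 forward through each operation:
  after op 1 (out-shuffle): 25 → 14
  after op 2 (in-shuffle): 14 → 28
  after op 3 (out-shuffle): 28 → 20
  after op 4 (cut 14): 20 → 6
  after op 5 (cut 5): 6 → 1

1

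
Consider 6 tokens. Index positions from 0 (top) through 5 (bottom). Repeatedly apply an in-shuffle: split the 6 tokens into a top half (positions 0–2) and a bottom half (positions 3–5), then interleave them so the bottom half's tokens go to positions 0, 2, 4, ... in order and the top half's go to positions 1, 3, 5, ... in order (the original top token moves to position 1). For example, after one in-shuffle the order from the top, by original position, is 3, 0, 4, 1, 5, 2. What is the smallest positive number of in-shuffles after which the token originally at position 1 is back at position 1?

Follow position 1 under repeated in-shuffles:
1 → 3 → 0 → 1
It first returns after 3 in-shuffles.

3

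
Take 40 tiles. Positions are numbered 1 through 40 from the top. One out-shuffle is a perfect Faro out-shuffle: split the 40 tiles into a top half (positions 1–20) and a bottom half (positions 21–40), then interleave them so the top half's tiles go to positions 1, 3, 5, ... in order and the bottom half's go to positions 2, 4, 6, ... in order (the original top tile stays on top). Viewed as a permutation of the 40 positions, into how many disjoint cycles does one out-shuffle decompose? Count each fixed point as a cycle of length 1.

Trace each unvisited position around until it returns:
(1) (2 3 5 9 17 33 ... len 12) (4 7 13 25 10 19 ... len 12) (8 15 29 18 35 30 ... len 12) (14 27) (40)
6 cycles in total.

6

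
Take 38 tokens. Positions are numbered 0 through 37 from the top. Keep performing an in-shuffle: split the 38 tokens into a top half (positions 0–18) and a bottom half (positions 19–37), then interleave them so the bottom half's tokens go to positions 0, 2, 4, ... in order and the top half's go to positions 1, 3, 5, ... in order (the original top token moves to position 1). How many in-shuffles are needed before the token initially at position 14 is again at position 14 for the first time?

Follow position 14 under repeated in-shuffles:
14 → 29 → 20 → 2 → 5 → 11 → 23 → 8 → 17 → 35 → 32 → 26 → 14
It first returns after 12 in-shuffles.

12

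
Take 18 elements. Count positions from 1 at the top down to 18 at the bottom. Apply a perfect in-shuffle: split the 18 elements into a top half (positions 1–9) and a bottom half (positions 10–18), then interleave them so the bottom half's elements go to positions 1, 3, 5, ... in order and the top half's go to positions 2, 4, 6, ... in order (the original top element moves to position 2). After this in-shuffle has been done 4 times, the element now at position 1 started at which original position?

6

Work backwards from position 1, undoing one in-shuffle at a time:
1 ← 10 ← 5 ← 12 ← 6
So the element now at position 1 started at position 6.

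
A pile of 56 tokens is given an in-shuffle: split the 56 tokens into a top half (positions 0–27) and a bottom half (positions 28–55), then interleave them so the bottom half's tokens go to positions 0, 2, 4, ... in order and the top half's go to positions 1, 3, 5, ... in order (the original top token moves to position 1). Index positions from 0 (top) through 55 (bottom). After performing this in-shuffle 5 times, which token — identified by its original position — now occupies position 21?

46

Work backwards from position 21, undoing one in-shuffle at a time:
21 ← 10 ← 33 ← 16 ← 36 ← 46
So the token now at position 21 started at position 46.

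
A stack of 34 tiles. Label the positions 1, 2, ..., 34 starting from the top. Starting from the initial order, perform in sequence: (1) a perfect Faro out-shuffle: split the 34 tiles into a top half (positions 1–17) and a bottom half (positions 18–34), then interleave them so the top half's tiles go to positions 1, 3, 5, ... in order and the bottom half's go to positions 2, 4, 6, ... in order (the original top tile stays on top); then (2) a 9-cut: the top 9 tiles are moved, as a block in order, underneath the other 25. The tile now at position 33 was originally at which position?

21

Undo the operations in reverse order, starting from position 33:
  undo op 2 (cut 9): 33 ← 8
  undo op 1 (out-shuffle, from bottom half): 8 ← 21
So the tile at position 33 came from original position 21.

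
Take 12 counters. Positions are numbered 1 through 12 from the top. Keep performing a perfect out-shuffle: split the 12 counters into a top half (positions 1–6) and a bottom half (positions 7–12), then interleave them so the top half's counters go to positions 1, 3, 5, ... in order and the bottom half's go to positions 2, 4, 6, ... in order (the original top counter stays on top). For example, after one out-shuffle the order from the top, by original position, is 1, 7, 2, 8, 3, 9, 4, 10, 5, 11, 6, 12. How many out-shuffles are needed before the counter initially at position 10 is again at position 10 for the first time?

Follow position 10 under repeated out-shuffles:
10 → 8 → 4 → 7 → 2 → 3 → 5 → 9 → 6 → 11 → 10
It first returns after 10 out-shuffles.

10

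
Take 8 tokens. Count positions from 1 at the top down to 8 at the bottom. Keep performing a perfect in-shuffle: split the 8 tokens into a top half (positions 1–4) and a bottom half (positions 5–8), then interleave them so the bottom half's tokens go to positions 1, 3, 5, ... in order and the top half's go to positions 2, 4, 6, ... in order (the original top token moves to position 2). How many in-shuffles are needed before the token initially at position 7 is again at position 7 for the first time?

Follow position 7 under repeated in-shuffles:
7 → 5 → 1 → 2 → 4 → 8 → 7
It first returns after 6 in-shuffles.

6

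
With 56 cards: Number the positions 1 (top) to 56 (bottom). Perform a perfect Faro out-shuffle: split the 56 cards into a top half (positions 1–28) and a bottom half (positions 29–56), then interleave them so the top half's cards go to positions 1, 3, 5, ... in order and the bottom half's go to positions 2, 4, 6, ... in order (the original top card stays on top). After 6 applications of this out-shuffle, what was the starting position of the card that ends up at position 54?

Work backwards from position 54, undoing one out-shuffle at a time:
54 ← 55 ← 28 ← 42 ← 49 ← 25 ← 13
So the card now at position 54 started at position 13.

13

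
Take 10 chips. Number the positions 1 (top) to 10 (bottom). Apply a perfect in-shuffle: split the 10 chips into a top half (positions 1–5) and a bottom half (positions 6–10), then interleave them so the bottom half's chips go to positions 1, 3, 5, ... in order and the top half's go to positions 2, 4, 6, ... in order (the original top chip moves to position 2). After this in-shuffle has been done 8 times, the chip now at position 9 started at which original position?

Work backwards from position 9, undoing one in-shuffle at a time:
9 ← 10 ← 5 ← 8 ← 4 ← 2 ← 1 ← 6 ← 3
So the chip now at position 9 started at position 3.

3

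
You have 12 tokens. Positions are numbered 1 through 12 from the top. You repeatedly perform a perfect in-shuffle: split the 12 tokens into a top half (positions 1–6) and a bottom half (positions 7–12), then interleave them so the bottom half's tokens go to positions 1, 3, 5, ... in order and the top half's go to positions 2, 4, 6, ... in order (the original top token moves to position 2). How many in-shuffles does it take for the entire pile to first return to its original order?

The in-shuffle permutes the 12 positions with cycle lengths [12].
Every token is home exactly when every cycle has completed a whole number of laps, i.e. after lcm(12) = 12 in-shuffles.

12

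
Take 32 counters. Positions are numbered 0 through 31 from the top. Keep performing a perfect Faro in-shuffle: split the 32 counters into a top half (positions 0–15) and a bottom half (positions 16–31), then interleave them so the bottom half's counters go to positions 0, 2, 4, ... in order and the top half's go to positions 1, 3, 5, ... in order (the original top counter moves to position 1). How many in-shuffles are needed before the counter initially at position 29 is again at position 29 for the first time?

10

Follow position 29 under repeated in-shuffles:
29 → 26 → 20 → 8 → 17 → 2 → 5 → 11 → 23 → 14 → 29
It first returns after 10 in-shuffles.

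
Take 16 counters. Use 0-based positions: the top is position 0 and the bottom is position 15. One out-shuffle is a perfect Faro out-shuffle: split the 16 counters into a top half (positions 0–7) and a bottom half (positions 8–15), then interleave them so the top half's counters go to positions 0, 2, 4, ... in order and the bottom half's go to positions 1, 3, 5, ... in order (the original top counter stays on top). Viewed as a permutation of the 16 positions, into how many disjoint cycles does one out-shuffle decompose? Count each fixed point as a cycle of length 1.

6

Trace each unvisited position around until it returns:
(0) (1 2 4 8) (3 6 12 9) (5 10) (7 14 13 11) (15)
6 cycles in total.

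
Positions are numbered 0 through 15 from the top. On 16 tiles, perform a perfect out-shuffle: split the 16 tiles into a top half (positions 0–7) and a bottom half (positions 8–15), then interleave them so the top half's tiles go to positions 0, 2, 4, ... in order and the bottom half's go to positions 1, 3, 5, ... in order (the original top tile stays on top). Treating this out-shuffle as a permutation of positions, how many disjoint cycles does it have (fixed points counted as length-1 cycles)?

Trace each unvisited position around until it returns:
(0) (1 2 4 8) (3 6 12 9) (5 10) (7 14 13 11) (15)
6 cycles in total.

6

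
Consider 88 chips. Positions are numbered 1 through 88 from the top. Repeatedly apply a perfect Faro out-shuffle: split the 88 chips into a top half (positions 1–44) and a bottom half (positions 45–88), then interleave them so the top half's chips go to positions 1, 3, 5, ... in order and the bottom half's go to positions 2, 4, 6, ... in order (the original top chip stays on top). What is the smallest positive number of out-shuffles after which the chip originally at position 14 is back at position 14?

Follow position 14 under repeated out-shuffles:
14 → 27 → 53 → 18 → 35 → 69 → 50 → 12 → ... → 14 (length 28)
It first returns after 28 out-shuffles.

28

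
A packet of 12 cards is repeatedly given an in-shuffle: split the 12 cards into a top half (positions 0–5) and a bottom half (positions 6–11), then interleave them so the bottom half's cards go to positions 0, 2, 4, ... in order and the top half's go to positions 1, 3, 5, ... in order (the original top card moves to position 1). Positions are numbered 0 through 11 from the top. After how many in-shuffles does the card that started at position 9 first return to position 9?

12

Follow position 9 under repeated in-shuffles:
9 → 6 → 0 → 1 → 3 → 7 → 2 → 5 → 11 → 10 → 8 → 4 → 9
It first returns after 12 in-shuffles.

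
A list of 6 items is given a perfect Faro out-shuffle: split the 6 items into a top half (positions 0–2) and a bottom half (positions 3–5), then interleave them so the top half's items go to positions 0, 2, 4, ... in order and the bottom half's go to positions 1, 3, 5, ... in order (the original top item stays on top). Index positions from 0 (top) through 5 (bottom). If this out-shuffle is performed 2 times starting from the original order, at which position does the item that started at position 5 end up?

5

Position 5 is a fixed point of every out-shuffle, so the item never moves.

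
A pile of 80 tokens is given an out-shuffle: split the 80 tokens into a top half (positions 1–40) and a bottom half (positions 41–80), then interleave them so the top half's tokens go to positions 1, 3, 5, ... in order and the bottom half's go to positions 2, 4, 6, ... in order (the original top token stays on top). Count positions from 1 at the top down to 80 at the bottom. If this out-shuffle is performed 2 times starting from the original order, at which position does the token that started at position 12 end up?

45

Track the token's position through each out-shuffle:
12 → 23 → 45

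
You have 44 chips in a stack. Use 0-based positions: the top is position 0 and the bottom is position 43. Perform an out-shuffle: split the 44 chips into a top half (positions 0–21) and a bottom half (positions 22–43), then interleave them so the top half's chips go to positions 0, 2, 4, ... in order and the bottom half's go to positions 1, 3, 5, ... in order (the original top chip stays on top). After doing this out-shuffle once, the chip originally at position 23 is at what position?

3

Track the chip's position through each out-shuffle:
23 → 3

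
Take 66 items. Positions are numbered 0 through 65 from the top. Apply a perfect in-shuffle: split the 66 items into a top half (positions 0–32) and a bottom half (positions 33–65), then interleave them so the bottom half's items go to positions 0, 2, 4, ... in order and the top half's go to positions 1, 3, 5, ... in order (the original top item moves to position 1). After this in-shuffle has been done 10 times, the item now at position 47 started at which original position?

Work backwards from position 47, undoing one in-shuffle at a time:
47 ← 23 ← 11 ← 5 ← 2 ← 34 ← 50 ← 58 ← 62 ← 64 ← 65
So the item now at position 47 started at position 65.

65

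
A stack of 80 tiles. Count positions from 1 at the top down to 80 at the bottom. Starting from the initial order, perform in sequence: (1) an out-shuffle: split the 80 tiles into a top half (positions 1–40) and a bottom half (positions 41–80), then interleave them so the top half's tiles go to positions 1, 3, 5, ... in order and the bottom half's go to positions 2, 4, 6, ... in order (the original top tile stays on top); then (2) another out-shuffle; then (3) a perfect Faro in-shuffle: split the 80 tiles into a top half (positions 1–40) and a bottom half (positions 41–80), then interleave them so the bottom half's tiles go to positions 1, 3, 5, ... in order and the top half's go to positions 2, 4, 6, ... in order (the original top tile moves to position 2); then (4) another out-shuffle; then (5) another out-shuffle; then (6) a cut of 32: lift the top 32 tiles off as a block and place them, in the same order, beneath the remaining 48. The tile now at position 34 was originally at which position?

55

Undo the operations in reverse order, starting from position 34:
  undo op 6 (cut 32): 34 ← 66
  undo op 5 (out-shuffle, from bottom half): 66 ← 73
  undo op 4 (out-shuffle, from top half): 73 ← 37
  undo op 3 (in-shuffle, from bottom half): 37 ← 59
  undo op 2 (out-shuffle, from top half): 59 ← 30
  undo op 1 (out-shuffle, from bottom half): 30 ← 55
So the tile at position 34 came from original position 55.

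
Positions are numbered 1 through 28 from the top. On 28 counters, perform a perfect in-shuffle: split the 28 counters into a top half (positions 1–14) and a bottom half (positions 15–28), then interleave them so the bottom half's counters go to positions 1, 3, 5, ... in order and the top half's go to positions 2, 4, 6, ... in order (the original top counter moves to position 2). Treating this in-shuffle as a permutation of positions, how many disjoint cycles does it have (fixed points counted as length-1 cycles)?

Trace each unvisited position around until it returns:
(1 2 4 8 16 3 ... len 28)
1 cycle in total.

1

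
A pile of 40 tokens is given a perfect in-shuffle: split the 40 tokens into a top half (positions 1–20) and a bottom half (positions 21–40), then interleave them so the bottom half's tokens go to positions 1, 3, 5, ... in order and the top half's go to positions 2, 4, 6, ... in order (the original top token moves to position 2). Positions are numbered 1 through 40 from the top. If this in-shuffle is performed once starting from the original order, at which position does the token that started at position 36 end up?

31

Track the token's position through each in-shuffle:
36 → 31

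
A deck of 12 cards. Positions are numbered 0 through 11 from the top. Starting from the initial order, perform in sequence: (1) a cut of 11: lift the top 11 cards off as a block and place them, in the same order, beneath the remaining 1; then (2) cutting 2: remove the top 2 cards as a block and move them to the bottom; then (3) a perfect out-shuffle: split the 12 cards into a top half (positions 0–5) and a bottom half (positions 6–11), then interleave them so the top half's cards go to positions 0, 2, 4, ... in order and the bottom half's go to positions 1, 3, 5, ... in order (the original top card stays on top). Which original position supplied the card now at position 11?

Undo the operations in reverse order, starting from position 11:
  undo op 3 (out-shuffle, from bottom half): 11 ← 11
  undo op 2 (cut 2): 11 ← 1
  undo op 1 (cut 11): 1 ← 0
So the card at position 11 came from original position 0.

0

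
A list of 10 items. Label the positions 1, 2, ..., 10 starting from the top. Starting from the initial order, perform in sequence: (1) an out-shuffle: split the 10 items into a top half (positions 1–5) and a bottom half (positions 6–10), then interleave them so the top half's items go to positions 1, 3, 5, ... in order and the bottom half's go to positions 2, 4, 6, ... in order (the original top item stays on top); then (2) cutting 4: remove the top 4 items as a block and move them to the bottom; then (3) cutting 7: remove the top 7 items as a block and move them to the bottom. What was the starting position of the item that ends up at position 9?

10

Undo the operations in reverse order, starting from position 9:
  undo op 3 (cut 7): 9 ← 6
  undo op 2 (cut 4): 6 ← 10
  undo op 1 (out-shuffle, from bottom half): 10 ← 10
So the item at position 9 came from original position 10.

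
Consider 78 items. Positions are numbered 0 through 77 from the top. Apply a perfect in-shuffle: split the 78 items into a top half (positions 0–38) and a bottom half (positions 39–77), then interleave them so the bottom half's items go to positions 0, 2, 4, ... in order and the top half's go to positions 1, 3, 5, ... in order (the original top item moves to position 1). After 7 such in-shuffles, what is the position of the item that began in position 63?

54

Track the item's position through each in-shuffle:
63 → 48 → 18 → 37 → 75 → 72 → 66 → 54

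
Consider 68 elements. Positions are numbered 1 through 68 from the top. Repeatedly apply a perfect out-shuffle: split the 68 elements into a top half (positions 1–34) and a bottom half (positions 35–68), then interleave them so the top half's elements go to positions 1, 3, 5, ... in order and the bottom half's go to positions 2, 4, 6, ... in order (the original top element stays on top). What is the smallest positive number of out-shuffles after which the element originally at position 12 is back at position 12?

Follow position 12 under repeated out-shuffles:
12 → 23 → 45 → 22 → 43 → 18 → 35 → 2 → ... → 12 (length 66)
It first returns after 66 out-shuffles.

66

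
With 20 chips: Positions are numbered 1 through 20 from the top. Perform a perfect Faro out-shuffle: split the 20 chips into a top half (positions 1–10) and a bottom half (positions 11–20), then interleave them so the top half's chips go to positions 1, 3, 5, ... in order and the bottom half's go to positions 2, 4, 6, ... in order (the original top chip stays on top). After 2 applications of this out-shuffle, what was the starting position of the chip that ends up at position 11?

13

Work backwards from position 11, undoing one out-shuffle at a time:
11 ← 6 ← 13
So the chip now at position 11 started at position 13.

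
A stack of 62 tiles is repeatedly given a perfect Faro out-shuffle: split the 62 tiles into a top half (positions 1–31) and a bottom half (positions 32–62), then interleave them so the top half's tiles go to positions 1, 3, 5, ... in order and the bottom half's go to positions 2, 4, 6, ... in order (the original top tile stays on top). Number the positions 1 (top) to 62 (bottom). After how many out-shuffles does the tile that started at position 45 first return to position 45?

Follow position 45 under repeated out-shuffles:
45 → 28 → 55 → 48 → 34 → 6 → 11 → 21 → ... → 45 (length 60)
It first returns after 60 out-shuffles.

60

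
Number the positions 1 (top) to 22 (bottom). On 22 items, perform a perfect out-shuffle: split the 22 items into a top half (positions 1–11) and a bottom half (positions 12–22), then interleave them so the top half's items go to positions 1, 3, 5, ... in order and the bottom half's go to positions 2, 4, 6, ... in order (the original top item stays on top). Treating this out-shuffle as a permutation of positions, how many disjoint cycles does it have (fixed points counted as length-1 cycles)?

Trace each unvisited position around until it returns:
(1) (2 3 5 9 17 12) (4 7 13) (6 11 21 20 18 14) (8 15) (10 19 16) (22)
7 cycles in total.

7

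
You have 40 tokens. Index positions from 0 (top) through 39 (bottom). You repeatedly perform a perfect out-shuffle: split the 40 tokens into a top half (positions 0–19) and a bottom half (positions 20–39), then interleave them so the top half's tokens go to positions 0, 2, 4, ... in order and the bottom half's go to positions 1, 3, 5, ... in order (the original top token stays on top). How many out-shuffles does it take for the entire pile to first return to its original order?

The out-shuffle permutes the 40 positions with cycle lengths [1, 1, 2, 12, 12, 12].
Every token is home exactly when every cycle has completed a whole number of laps, i.e. after lcm(1, 2, 12) = 12 out-shuffles.

12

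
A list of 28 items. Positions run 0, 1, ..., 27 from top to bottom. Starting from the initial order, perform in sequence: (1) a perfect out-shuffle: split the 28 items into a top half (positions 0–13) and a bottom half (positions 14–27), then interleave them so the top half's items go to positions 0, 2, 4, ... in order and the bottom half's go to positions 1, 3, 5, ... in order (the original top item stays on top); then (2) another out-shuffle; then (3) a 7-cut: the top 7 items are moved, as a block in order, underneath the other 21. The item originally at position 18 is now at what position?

Track the item from position 18 forward through each operation:
  after op 1 (out-shuffle): 18 → 9
  after op 2 (out-shuffle): 9 → 18
  after op 3 (cut 7): 18 → 11

11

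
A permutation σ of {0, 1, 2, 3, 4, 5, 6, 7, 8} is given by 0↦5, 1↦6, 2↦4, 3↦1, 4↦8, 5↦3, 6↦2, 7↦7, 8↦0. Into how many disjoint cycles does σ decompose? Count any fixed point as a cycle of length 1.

2

Cycle decomposition: (0 5 3 1 6 2 4 8) (7).
2 cycles.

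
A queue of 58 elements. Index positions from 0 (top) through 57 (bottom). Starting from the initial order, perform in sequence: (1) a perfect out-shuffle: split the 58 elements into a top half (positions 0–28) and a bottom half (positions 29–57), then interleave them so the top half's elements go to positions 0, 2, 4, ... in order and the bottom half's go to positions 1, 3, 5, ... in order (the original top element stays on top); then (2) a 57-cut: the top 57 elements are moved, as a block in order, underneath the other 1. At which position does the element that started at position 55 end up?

Track the element from position 55 forward through each operation:
  after op 1 (out-shuffle): 55 → 53
  after op 2 (cut 57): 53 → 54

54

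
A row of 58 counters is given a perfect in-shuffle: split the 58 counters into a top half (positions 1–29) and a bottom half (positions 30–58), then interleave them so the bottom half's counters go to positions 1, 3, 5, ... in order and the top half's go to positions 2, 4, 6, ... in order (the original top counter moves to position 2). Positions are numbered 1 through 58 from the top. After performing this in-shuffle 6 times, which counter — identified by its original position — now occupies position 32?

Work backwards from position 32, undoing one in-shuffle at a time:
32 ← 16 ← 8 ← 4 ← 2 ← 1 ← 30
So the counter now at position 32 started at position 30.

30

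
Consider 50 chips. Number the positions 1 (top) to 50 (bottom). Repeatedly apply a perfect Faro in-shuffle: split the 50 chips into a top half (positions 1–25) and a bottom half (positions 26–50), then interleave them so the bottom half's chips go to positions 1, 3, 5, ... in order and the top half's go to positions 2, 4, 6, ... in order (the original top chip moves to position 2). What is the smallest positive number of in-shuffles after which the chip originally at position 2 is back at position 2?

Follow position 2 under repeated in-shuffles:
2 → 4 → 8 → 16 → 32 → 13 → 26 → 1 → 2
It first returns after 8 in-shuffles.

8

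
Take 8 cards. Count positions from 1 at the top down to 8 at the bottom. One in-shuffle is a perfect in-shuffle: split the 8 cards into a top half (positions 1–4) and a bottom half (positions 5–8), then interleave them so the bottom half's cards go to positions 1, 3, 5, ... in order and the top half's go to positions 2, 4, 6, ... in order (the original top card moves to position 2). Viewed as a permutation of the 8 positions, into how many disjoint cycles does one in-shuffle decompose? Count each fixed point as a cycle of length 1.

2

Trace each unvisited position around until it returns:
(1 2 4 8 7 5) (3 6)
2 cycles in total.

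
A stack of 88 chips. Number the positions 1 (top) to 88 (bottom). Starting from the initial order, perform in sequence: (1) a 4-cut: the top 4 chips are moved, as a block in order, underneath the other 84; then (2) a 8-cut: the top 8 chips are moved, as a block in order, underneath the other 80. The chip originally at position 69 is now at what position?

Track the chip from position 69 forward through each operation:
  after op 1 (cut 4): 69 → 65
  after op 2 (cut 8): 65 → 57

57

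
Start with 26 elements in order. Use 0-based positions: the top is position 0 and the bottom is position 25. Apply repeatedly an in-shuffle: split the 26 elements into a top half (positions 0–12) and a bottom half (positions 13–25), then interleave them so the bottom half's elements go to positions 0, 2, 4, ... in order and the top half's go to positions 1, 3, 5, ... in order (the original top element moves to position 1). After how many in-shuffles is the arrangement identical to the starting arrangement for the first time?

18

The in-shuffle permutes the 26 positions with cycle lengths [2, 6, 18].
Every element is home exactly when every cycle has completed a whole number of laps, i.e. after lcm(2, 6, 18) = 18 in-shuffles.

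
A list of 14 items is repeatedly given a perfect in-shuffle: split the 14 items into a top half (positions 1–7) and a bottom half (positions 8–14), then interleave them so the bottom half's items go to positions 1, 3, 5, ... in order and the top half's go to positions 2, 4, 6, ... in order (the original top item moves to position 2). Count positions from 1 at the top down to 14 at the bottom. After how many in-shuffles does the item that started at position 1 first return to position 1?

Follow position 1 under repeated in-shuffles:
1 → 2 → 4 → 8 → 1
It first returns after 4 in-shuffles.

4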